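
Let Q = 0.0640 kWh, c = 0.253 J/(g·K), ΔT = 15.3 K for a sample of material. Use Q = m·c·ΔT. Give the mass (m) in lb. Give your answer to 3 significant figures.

Rearranging Q = m·c·ΔT for m: m = Q/(c·ΔT).
Q = 0.0640 kWh = 2.304×10^5 J; c = 0.253 J/(g·K) = 253.0 J/(kg·K); ΔT = 15.3 K.
m = 59.52 kg
59.52 kg × (1 lb / 0.4536 kg) = 131.2 lb

131 lb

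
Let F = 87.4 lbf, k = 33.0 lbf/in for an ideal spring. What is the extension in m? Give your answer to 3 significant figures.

0.0673 m

From Hooke's law: x = F/k.
F = 87.4 lbf = 388.8 N; k = 33.0 lbf/in = 5779 N/m.
x = 0.06727 m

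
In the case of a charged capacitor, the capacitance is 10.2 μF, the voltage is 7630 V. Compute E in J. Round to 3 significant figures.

Directly: E = ½CV².
C = 10.2 μF = 1.020×10^-5 F; V = 7630 V.
E = 296.9 J

297 J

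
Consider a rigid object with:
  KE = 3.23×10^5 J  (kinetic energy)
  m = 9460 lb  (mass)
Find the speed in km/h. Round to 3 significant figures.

Solving KE = ½mv² for v: v = √(2·KE/m).
KE = 3.23×10^5 J; m = 9460 lb = 4291 kg.
v = 12.27 m/s
12.27 m/s × (1 km/h / 0.2778 m/s) = 44.17 km/h

44.2 km/h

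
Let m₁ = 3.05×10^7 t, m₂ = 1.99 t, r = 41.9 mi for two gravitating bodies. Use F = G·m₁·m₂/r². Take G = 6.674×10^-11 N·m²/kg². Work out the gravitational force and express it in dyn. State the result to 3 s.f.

F is given directly by: F = Gm₁m₂/r².
m₁ = 3.05×10^7 t = 3.050×10^10 kg; m₂ = 1.99 t = 1990 kg; r = 41.9 mi = 67432 m; G = 6.674×10^-11 N·m²/kg².
F = 8.909×10^-7 N
8.909×10^-7 N × (1 dyn / 1.000×10^-5 N) = 0.08909 dyn

0.0891 dyn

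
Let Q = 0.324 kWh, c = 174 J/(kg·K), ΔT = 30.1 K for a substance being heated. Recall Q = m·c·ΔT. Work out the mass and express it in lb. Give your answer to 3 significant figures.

Rearranging: m = Q/(c·ΔT).
Q = 0.324 kWh = 1.166×10^6 J; c = 174 J/(kg·K); ΔT = 30.1 K.
m = 222.7 kg
222.7 kg × (1 lb / 0.4536 kg) = 491.0 lb

491 lb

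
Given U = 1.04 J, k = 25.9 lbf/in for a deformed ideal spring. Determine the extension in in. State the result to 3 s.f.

Solving U = ½k·x² for x: x = √(2U/k).
U = 1.04 J; k = 25.9 lbf/in = 4536 N/m.
x = 0.02141 m
0.02141 m × (1 in / 0.02540 m) = 0.8431 in

0.843 in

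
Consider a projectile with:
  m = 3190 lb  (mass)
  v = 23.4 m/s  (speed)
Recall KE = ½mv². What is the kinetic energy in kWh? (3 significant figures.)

0.110 kWh

KE is given directly by: KE = ½mv².
m = 3190 lb = 1447 kg; v = 23.4 m/s.
KE = 3.961×10^5 J  (the unit combination reduces to kg·m²/s² = J)
3.961×10^5 J × (1 kWh / 3.600×10^6 J) = 0.1100 kWh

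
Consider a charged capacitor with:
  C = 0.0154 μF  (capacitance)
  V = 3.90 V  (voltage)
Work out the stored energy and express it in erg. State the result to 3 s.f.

E is given directly by: E = ½CV².
C = 0.0154 μF = 1.540×10^-8 F; V = 3.90 V.
E = 1.171×10^-7 J  (the unit combination reduces to kg·m²/s² = J)
1.171×10^-7 J × (1 erg / 1.000×10^-7 J) = 1.171 erg

1.17 erg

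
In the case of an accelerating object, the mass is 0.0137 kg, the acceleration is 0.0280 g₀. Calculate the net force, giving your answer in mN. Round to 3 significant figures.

3.76 mN

F is given directly by: F = m·a.
m = 0.0137 kg; a = 0.0280 g₀ = 0.2746 m/s².
F = 0.003762 N  (the unit combination reduces to kg·m/s² = N)
0.003762 N × (1 mN / 0.001000 N) = 3.762 mN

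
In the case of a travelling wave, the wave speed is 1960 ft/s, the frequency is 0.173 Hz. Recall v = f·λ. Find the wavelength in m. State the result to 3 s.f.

Solving v = f·λ for λ: λ = v/f.
v = 1960 ft/s = 597.4 m/s; f = 0.173 Hz.
λ = 3453 m

3450 m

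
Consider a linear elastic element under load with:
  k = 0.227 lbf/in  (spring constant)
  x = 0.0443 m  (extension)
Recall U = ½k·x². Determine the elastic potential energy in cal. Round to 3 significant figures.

U is given directly by: U = ½kx².
k = 0.227 lbf/in = 39.75 N/m; x = 0.0443 m.
U = 0.03901 J
0.03901 J × (1 cal / 4.184 J) = 0.009323 cal

0.00932 cal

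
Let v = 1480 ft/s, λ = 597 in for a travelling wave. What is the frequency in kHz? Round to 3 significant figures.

0.0297 kHz

Solving v = f·λ for f: f = v/λ.
v = 1480 ft/s = 451.1 m/s; λ = 597 in = 15.16 m.
f = 29.75 Hz
29.75 Hz × (1 kHz / 1000 Hz) = 0.02975 kHz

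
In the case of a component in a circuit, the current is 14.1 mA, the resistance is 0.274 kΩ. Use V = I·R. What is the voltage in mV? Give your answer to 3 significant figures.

3860 mV

V is given directly by: V = IR.
I = 14.1 mA = 0.01410 A; R = 0.274 kΩ = 274.0 Ω.
V = 3.863 V
3.863 V × (1 mV / 0.001000 V) = 3863 mV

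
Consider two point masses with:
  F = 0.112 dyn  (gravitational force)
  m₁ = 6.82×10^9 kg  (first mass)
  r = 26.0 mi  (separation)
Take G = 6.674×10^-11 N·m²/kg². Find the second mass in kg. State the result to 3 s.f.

From Newton's law of gravitation: m₂ = F·r²/(G·m₁).
F = 0.112 dyn = 1.120×10^-6 N; m₁ = 6.82×10^9 kg; r = 26.0 mi = 41843 m; G = 6.674×10^-11 N·m²/kg².
m₂ = 4308 kg

4310 kg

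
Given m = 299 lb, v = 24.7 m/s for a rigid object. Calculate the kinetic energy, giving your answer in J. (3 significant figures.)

41400 J

KE is given directly by: KE = ½mv².
m = 299 lb = 135.6 kg; v = 24.7 m/s.
KE = 41371 J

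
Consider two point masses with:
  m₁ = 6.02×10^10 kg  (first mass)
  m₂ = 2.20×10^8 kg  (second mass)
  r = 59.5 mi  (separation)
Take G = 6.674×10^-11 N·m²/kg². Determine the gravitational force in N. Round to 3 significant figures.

0.0964 N

F is given directly by: F = Gm₁m₂/r².
m₁ = 6.02×10^10 kg; m₂ = 2.20×10^8 kg; r = 59.5 mi = 95756 m; G = 6.674×10^-11 N·m²/kg².
F = 0.09640 N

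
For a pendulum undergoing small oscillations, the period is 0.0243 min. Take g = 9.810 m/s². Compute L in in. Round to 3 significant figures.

Rearranging: L = g·(T/2π)².
T = 0.0243 min = 1.458 s; g = 9.810 m/s².
L = 0.5282 m
0.5282 m × (1 in / 0.02540 m) = 20.80 in

20.8 in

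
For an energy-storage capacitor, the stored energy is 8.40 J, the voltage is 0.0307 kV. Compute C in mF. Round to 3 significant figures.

Rearranging: C = 2E/V².
E = 8.40 J; V = 0.0307 kV = 30.70 V.
C = 0.01783 F
0.01783 F × (1 mF / 0.001000 F) = 17.83 mF

17.8 mF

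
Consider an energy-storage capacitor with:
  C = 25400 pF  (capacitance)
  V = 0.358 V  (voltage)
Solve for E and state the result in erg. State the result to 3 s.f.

E is given directly by: E = ½CV².
C = 25400 pF = 2.540×10^-8 F; V = 0.358 V.
E = 1.628×10^-9 J
1.628×10^-9 J × (1 erg / 1.000×10^-7 J) = 0.01628 erg

0.0163 erg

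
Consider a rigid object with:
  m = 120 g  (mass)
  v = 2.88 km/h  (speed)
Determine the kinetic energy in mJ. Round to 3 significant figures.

38.4 mJ

KE is given directly by: KE = ½mv².
m = 120 g = 0.1200 kg; v = 2.88 km/h = 0.8000 m/s.
KE = 0.03840 J
0.03840 J × (1 mJ / 0.001000 J) = 38.40 mJ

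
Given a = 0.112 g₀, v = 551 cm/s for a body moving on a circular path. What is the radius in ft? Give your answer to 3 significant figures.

Rearranging: r = v²/a.
a = 0.112 g₀ = 1.098 m/s²; v = 551 cm/s = 5.510 m/s.
r = 27.64 m
27.64 m × (1 ft / 0.3048 m) = 90.69 ft

90.7 ft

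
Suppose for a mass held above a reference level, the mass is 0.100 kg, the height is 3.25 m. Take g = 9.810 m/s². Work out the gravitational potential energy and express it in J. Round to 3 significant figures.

Directly: PE = mgh.
m = 0.100 kg; h = 3.25 m; g = 9.810 m/s².
PE = 3.188 J

3.19 J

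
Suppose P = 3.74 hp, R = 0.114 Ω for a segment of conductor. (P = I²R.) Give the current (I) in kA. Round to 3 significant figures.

0.156 kA

Solving P = I²R for I: I = √(P/R).
P = 3.74 hp = 2789 W; R = 0.114 Ω.
I = 156.4 A
156.4 A × (1 kA / 1000 A) = 0.1564 kA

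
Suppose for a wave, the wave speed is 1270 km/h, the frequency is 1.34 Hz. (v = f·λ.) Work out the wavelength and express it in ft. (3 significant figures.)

Rearranging: λ = v/f.
v = 1270 km/h = 352.8 m/s; f = 1.34 Hz.
λ = 263.3 m
263.3 m × (1 ft / 0.3048 m) = 863.7 ft

864 ft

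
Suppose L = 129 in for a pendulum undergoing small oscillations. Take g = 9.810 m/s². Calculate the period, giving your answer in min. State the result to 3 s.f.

0.0605 min

Directly: T = 2π√(L/g).
L = 129 in = 3.277 m; g = 9.810 m/s².
T = 3.631 s
3.631 s × (1 min / 60.00 s) = 0.06052 min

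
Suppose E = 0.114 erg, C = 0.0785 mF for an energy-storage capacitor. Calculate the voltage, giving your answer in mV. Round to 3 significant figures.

Solving E = ½C·V² for V: V = √(2E/C).
E = 0.114 erg = 1.140×10^-8 J; C = 0.0785 mF = 7.850×10^-5 F.
V = 0.01704 V  (the unit combination reduces to kg·m²/(A·s³) = V)
0.01704 V × (1 mV / 0.001000 V) = 17.04 mV

17.0 mV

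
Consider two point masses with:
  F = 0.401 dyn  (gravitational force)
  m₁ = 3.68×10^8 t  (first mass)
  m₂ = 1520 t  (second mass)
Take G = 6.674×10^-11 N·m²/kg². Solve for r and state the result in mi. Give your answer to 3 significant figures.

From Newton's law of gravitation: r = √(G·m₁m₂/F).
F = 0.401 dyn = 4.010×10^-6 N; m₁ = 3.68×10^8 t = 3.680×10^11 kg; m₂ = 1520 t = 1.520×10^6 kg; G = 6.674×10^-11 N·m²/kg².
r = 3.051×10^6 m
3.051×10^6 m × (1 mi / 1609 m) = 1896 mi

1900 mi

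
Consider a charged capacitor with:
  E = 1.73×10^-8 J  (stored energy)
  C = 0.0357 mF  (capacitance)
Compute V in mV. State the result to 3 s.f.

Rearranging E = ½C·V² for V: V = √(2E/C).
E = 1.73×10^-8 J; C = 0.0357 mF = 3.570×10^-5 F.
V = 0.03113 V
0.03113 V × (1 mV / 0.001000 V) = 31.13 mV

31.1 mV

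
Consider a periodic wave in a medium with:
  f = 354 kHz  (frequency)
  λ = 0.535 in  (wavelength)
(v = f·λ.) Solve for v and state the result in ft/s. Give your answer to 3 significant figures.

Directly: v = fλ.
f = 354 kHz = 3.540×10^5 Hz; λ = 0.535 in = 0.01359 m.
v = 4811 m/s
4811 m/s × (1 ft/s / 0.3048 m/s) = 15782 ft/s

15800 ft/s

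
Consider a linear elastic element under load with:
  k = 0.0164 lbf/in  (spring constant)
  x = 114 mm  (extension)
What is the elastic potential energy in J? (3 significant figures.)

0.0187 J

Directly: U = ½kx².
k = 0.0164 lbf/in = 2.872 N/m; x = 114 mm = 0.1140 m.
U = 0.01866 J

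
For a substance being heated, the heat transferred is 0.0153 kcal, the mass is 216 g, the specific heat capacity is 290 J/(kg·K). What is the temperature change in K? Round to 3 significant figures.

Rearranging Q = m·c·ΔT for ΔT: ΔT = Q/(m·c).
Q = 0.0153 kcal = 64.02 J; m = 216 g = 0.2160 kg; c = 290 J/(kg·K).
ΔT = 1.022 K

1.02 K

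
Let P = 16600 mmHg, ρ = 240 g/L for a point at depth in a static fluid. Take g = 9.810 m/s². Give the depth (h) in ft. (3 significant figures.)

3080 ft

Solving P = ρ·g·h for h: h = P/(ρ·g).
P = 16600 mmHg = 2.213×10^6 Pa; ρ = 240 g/L = 240.0 kg/m³; g = 9.810 m/s².
h = 940.0 m
940.0 m × (1 ft / 0.3048 m) = 3084 ft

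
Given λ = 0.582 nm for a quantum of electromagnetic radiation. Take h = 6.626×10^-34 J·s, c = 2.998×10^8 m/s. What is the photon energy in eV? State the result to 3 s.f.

E is given directly by: E = hc/λ.
λ = 0.582 nm = 5.820×10^-10 m; h = 6.626×10^-34 J·s; c = 2.998×10^8 m/s.
E = 3.413×10^-16 J  (the unit combination reduces to kg·m²/s² = J)
3.413×10^-16 J × (1 eV / 1.602×10^-19 J) = 2130 eV

2130 eV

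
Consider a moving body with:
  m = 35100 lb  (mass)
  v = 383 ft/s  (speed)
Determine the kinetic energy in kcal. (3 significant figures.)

25900 kcal

Directly: KE = ½mv².
m = 35100 lb = 15921 kg; v = 383 ft/s = 116.7 m/s.
KE = 1.085×10^8 J
1.085×10^8 J × (1 kcal / 4184 J) = 25929 kcal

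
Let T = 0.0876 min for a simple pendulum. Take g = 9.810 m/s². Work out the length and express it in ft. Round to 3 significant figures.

22.5 ft

Solving T = 2π√(L/g) for L: L = g·(T/2π)².
T = 0.0876 min = 5.256 s; g = 9.810 m/s².
L = 6.865 m
6.865 m × (1 ft / 0.3048 m) = 22.52 ft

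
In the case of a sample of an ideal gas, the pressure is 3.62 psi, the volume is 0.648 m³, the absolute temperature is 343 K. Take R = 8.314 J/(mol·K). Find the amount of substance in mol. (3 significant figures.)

5.67 mol

Rearranging: n = PV/(RT).
P = 3.62 psi = 24959 Pa; V = 0.648 m³; T = 343 K; R = 8.314 J/(mol·K).
n = 5.672 mol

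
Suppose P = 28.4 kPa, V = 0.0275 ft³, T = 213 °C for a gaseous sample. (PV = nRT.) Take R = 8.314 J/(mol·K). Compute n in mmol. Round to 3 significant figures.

From the ideal-gas law: n = PV/(RT).
P = 28.4 kPa = 28400 Pa; V = 0.0275 ft³ = 7.787×10^-4 m³; T = 213 °C = 486.1 K; R = 8.314 J/(mol·K).
n = 0.005472 mol
0.005472 mol × (1 mmol / 0.001000 mol) = 5.472 mmol

5.47 mmol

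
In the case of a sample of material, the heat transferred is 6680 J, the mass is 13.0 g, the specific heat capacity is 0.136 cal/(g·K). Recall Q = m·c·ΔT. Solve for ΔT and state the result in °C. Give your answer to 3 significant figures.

903 °C

Rearranging: ΔT = Q/(m·c).
Q = 6680 J; m = 13.0 g = 0.01300 kg; c = 0.136 cal/(g·K) = 569.0 J/(kg·K).
ΔT = 903.0 K
Since 1 °C = 1 K, 903.0 °C.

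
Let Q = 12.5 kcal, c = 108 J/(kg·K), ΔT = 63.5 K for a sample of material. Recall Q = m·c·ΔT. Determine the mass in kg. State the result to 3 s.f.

7.63 kg

Rearranging: m = Q/(c·ΔT).
Q = 12.5 kcal = 52300 J; c = 108 J/(kg·K); ΔT = 63.5 K.
m = 7.626 kg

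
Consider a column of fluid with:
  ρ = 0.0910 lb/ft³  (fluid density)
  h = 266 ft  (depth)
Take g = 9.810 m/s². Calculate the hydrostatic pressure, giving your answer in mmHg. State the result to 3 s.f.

Directly: P = ρgh.
ρ = 0.0910 lb/ft³ = 1.458 kg/m³; h = 266 ft = 81.08 m; g = 9.810 m/s².
P = 1159 Pa  (the unit combination reduces to kg/(m·s²) = Pa)
1159 Pa × (1 mmHg / 133.3 Pa) = 8.696 mmHg

8.70 mmHg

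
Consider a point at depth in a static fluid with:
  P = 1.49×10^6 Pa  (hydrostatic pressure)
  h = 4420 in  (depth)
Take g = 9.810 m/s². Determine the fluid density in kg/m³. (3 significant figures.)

Rearranging P = ρ·g·h for ρ: ρ = P/(g·h).
P = 1.49×10^6 Pa; h = 4420 in = 112.3 m; g = 9.810 m/s².
ρ = 1353 kg/m³

1350 kg/m³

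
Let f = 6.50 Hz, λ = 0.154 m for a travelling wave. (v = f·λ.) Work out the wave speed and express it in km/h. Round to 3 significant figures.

Directly: v = fλ.
f = 6.50 Hz; λ = 0.154 m.
v = 1.001 m/s
1.001 m/s × (1 km/h / 0.2778 m/s) = 3.604 km/h

3.60 km/h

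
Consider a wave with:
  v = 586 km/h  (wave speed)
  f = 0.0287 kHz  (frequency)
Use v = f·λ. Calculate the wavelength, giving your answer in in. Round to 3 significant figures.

Rearranging v = f·λ for λ: λ = v/f.
v = 586 km/h = 162.8 m/s; f = 0.0287 kHz = 28.70 Hz.
λ = 5.672 m
5.672 m × (1 in / 0.02540 m) = 223.3 in

223 in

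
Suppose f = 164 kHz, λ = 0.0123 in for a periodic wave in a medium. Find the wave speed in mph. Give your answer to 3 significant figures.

Directly: v = fλ.
f = 164 kHz = 1.640×10^5 Hz; λ = 0.0123 in = 3.124×10^-4 m.
v = 51.24 m/s
51.24 m/s × (1 mph / 0.4470 m/s) = 114.6 mph

115 mph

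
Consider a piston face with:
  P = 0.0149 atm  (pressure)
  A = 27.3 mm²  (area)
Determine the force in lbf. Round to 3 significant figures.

0.00927 lbf

Solving P = F/A for F: F = P·A.
P = 0.0149 atm = 1510 Pa; A = 27.3 mm² = 2.730×10^-5 m².
F = 0.04122 N
0.04122 N × (1 lbf / 4.448 N) = 0.009266 lbf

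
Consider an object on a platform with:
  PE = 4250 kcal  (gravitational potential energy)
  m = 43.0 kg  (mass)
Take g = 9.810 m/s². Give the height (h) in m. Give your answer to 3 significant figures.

Solving PE = m·g·h for h: h = PE/(m·g).
PE = 4250 kcal = 1.778×10^7 J; m = 43.0 kg; g = 9.810 m/s².
h = 42154 m

42200 m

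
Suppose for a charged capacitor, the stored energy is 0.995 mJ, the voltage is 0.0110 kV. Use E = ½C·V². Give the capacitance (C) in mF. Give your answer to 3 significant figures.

0.0164 mF

Rearranging: C = 2E/V².
E = 0.995 mJ = 9.950×10^-4 J; V = 0.0110 kV = 11.00 V.
C = 1.645×10^-5 F
1.645×10^-5 F × (1 mF / 0.001000 F) = 0.01645 mF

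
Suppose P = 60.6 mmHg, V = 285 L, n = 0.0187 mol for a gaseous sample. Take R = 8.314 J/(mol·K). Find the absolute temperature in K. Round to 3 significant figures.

14800 K

Rearranging PV = nRT for T: T = PV/(nR).
P = 60.6 mmHg = 8079 Pa; V = 285 L = 0.2850 m³; n = 0.0187 mol; R = 8.314 J/(mol·K).
T = 14810 K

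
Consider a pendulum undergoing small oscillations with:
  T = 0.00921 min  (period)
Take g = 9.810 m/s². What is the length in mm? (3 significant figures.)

75.9 mm

Solving T = 2π√(L/g) for L: L = g·(T/2π)².
T = 0.00921 min = 0.5526 s; g = 9.810 m/s².
L = 0.07588 m
0.07588 m × (1 mm / 0.001000 m) = 75.88 mm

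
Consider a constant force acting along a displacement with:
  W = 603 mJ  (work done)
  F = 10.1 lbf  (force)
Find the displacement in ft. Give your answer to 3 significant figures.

Solving W = F·d for d: d = W/F.
W = 603 mJ = 0.6030 J; F = 10.1 lbf = 44.93 N.
d = 0.01342 m
0.01342 m × (1 ft / 0.3048 m) = 0.04403 ft

0.0440 ft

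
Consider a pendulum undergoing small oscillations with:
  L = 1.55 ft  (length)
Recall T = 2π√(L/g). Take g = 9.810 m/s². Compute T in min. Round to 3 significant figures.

T is given directly by: T = 2π√(L/g).
L = 1.55 ft = 0.4724 m; g = 9.810 m/s².
T = 1.379 s
1.379 s × (1 min / 60.00 s) = 0.02298 min

0.0230 min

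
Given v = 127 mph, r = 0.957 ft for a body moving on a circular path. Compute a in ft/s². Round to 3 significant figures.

36300 ft/s²

Directly: a = v²/r.
v = 127 mph = 56.77 m/s; r = 0.957 ft = 0.2917 m.
a = 11050 m/s²
11050 m/s² × (1 ft/s² / 0.3048 m/s²) = 36254 ft/s²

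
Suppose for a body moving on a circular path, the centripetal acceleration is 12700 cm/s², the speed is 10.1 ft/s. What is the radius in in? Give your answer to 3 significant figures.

Solving a = v²/r for r: r = v²/a.
a = 12700 cm/s² = 127.0 m/s²; v = 10.1 ft/s = 3.078 m/s.
r = 0.07462 m
0.07462 m × (1 in / 0.02540 m) = 2.938 in

2.94 in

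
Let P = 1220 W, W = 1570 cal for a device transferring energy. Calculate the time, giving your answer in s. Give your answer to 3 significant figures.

5.38 s

Rearranging P = W/t for t: t = W/P.
P = 1220 W; W = 1570 cal = 6569 J.
t = 5.384 s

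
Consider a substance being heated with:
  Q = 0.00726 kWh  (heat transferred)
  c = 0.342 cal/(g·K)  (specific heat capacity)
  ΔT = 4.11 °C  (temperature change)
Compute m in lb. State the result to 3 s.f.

Solving Q = m·c·ΔT for m: m = Q/(c·ΔT).
Q = 0.00726 kWh = 26136 J; c = 0.342 cal/(g·K) = 1431 J/(kg·K); ΔT = 4.11 °C = 4.110 K.
m = 4.444 kg
4.444 kg × (1 lb / 0.4536 kg) = 9.797 lb

9.80 lb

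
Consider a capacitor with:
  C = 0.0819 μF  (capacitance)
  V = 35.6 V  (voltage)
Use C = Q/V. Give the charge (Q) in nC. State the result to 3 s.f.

2920 nC

Solving C = Q/V for Q: Q = CV.
C = 0.0819 μF = 8.190×10^-8 F; V = 35.6 V.
Q = 2.916×10^-6 C
2.916×10^-6 C × (1 nC / 1.000×10^-9 C) = 2916 nC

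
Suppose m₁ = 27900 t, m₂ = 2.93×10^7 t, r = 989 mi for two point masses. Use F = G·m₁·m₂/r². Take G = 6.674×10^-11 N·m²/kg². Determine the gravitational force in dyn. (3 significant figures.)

2.15 dyn

F is given directly by: F = Gm₁m₂/r².
m₁ = 27900 t = 2.790×10^7 kg; m₂ = 2.93×10^7 t = 2.930×10^10 kg; r = 989 mi = 1.592×10^6 m; G = 6.674×10^-11 N·m²/kg².
F = 2.154×10^-5 N
2.154×10^-5 N × (1 dyn / 1.000×10^-5 N) = 2.154 dyn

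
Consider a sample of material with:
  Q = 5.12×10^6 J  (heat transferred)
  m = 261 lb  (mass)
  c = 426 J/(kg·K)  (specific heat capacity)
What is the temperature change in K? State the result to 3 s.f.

102 K

Solving Q = m·c·ΔT for ΔT: ΔT = Q/(m·c).
Q = 5.12×10^6 J; m = 261 lb = 118.4 kg; c = 426 J/(kg·K).
ΔT = 101.5 K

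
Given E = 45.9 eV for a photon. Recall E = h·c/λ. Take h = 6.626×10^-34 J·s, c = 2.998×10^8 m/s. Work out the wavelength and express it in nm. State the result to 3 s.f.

Rearranging E = h·c/λ for λ: λ = hc/E.
E = 45.9 eV = 7.354×10^-18 J; h = 6.626×10^-34 J·s; c = 2.998×10^8 m/s.
λ = 2.701×10^-8 m
2.701×10^-8 m × (1 nm / 1.000×10^-9 m) = 27.01 nm

27.0 nm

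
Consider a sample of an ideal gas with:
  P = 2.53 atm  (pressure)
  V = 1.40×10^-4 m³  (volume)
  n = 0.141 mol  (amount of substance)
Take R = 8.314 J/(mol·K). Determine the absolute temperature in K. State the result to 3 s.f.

30.6 K

From the ideal-gas law: T = PV/(nR).
P = 2.53 atm = 2.564×10^5 Pa; V = 1.40×10^-4 m³; n = 0.141 mol; R = 8.314 J/(mol·K).
T = 30.62 K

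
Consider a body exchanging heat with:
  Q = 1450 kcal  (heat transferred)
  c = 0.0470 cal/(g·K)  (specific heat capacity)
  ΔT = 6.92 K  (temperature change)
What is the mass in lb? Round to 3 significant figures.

9830 lb

Solving Q = m·c·ΔT for m: m = Q/(c·ΔT).
Q = 1450 kcal = 6.067×10^6 J; c = 0.0470 cal/(g·K) = 196.6 J/(kg·K); ΔT = 6.92 K.
m = 4458 kg
4458 kg × (1 lb / 0.4536 kg) = 9829 lb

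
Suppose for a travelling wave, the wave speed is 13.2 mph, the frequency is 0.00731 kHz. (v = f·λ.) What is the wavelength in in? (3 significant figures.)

Solving v = f·λ for λ: λ = v/f.
v = 13.2 mph = 5.901 m/s; f = 0.00731 kHz = 7.310 Hz.
λ = 0.8072 m
0.8072 m × (1 in / 0.02540 m) = 31.78 in

31.8 in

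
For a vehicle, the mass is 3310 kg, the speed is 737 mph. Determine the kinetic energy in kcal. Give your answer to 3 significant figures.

42900 kcal

Directly: KE = ½mv².
m = 3310 kg; v = 737 mph = 329.5 m/s.
KE = 1.796×10^8 J
1.796×10^8 J × (1 kcal / 4184 J) = 42937 kcal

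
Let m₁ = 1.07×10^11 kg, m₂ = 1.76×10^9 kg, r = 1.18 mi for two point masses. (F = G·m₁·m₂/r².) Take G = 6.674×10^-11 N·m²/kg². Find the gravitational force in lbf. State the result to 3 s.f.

783 lbf

F is given directly by: F = Gm₁m₂/r².
m₁ = 1.07×10^11 kg; m₂ = 1.76×10^9 kg; r = 1.18 mi = 1899 m; G = 6.674×10^-11 N·m²/kg².
F = 3485 N
3485 N × (1 lbf / 4.448 N) = 783.5 lbf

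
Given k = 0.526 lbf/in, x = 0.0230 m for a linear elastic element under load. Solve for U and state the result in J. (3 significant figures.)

U is given directly by: U = ½kx².
k = 0.526 lbf/in = 92.12 N/m; x = 0.0230 m.
U = 0.02436 J

0.0244 J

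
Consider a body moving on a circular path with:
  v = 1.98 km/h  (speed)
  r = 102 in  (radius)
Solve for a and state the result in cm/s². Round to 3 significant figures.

11.7 cm/s²

a is given directly by: a = v²/r.
v = 1.98 km/h = 0.5500 m/s; r = 102 in = 2.591 m.
a = 0.1168 m/s²
0.1168 m/s² × (1 cm/s² / 0.01000 m/s²) = 11.68 cm/s²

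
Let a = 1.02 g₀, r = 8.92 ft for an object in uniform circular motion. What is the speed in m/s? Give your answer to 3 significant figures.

5.21 m/s

Solving a = v²/r for v: v = √(a·r).
a = 1.02 g₀ = 10.00 m/s²; r = 8.92 ft = 2.719 m.
v = 5.215 m/s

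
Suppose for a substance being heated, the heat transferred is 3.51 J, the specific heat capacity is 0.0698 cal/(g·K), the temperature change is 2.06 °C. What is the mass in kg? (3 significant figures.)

Solving Q = m·c·ΔT for m: m = Q/(c·ΔT).
Q = 3.51 J; c = 0.0698 cal/(g·K) = 292.0 J/(kg·K); ΔT = 2.06 °C = 2.060 K.
m = 0.005834 kg

0.00583 kg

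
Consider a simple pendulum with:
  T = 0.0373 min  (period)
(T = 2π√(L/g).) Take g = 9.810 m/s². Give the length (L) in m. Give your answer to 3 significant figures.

1.24 m

Solving T = 2π√(L/g) for L: L = g·(T/2π)².
T = 0.0373 min = 2.238 s; g = 9.810 m/s².
L = 1.245 m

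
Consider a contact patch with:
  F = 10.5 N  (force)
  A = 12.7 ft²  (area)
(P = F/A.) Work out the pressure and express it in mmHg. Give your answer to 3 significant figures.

0.0668 mmHg

P is given directly by: P = F/A.
F = 10.5 N; A = 12.7 ft² = 1.180 m².
P = 8.899 Pa  (the unit combination reduces to kg/(m·s²) = Pa)
8.899 Pa × (1 mmHg / 133.3 Pa) = 0.06675 mmHg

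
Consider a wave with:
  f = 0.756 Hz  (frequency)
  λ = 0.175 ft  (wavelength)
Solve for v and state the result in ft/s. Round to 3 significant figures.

v is given directly by: v = fλ.
f = 0.756 Hz; λ = 0.175 ft = 0.05334 m.
v = 0.04033 m/s
0.04033 m/s × (1 ft/s / 0.3048 m/s) = 0.1323 ft/s

0.132 ft/s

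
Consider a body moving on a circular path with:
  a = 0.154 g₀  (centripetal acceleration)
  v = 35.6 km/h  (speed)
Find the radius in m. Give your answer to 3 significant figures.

Rearranging a = v²/r for r: r = v²/a.
a = 0.154 g₀ = 1.510 m/s²; v = 35.6 km/h = 9.889 m/s.
r = 64.75 m

64.8 m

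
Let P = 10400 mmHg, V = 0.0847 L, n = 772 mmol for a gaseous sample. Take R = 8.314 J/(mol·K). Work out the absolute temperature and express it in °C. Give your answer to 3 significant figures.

From the ideal-gas law: T = PV/(nR).
P = 10400 mmHg = 1.387×10^6 Pa; V = 0.0847 L = 8.470×10^-5 m³; n = 772 mmol = 0.7720 mol; R = 8.314 J/(mol·K).
T = 18.30 K
18.30 K − 273.15 = -254.9 °C

-255 °C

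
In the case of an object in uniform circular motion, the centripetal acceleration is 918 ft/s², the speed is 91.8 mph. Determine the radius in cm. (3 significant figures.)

Rearranging: r = v²/a.
a = 918 ft/s² = 279.8 m/s²; v = 91.8 mph = 41.04 m/s.
r = 6.019 m
6.019 m × (1 cm / 0.01000 m) = 601.9 cm

602 cm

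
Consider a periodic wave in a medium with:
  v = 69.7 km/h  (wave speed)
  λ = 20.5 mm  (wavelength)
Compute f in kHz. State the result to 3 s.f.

0.944 kHz

Solving v = f·λ for f: f = v/λ.
v = 69.7 km/h = 19.36 m/s; λ = 20.5 mm = 0.02050 m.
f = 944.4 Hz
944.4 Hz × (1 kHz / 1000 Hz) = 0.9444 kHz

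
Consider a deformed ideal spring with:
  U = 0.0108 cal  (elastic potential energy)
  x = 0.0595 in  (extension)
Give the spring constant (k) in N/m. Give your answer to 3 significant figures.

Rearranging U = ½k·x² for k: k = 2U/x².
U = 0.0108 cal = 0.04519 J; x = 0.0595 in = 0.001511 m.
k = 39568 N/m

39600 N/m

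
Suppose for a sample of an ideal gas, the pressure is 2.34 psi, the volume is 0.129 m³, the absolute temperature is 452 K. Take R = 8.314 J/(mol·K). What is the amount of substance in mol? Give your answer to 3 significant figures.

0.554 mol

Rearranging PV = nRT for n: n = PV/(RT).
P = 2.34 psi = 16134 Pa; V = 0.129 m³; T = 452 K; R = 8.314 J/(mol·K).
n = 0.5538 mol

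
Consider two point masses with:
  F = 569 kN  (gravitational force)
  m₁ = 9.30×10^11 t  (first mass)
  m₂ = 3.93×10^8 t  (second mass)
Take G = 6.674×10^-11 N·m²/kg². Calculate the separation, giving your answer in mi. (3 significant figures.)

129 mi

From Newton's law of gravitation: r = √(G·m₁m₂/F).
F = 569 kN = 5.690×10^5 N; m₁ = 9.30×10^11 t = 9.300×10^14 kg; m₂ = 3.93×10^8 t = 3.930×10^11 kg; G = 6.674×10^-11 N·m²/kg².
r = 2.070×10^5 m
2.070×10^5 m × (1 mi / 1609 m) = 128.7 mi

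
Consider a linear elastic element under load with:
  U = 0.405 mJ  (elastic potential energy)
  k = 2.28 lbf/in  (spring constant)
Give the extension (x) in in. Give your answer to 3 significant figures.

0.0561 in

Solving U = ½k·x² for x: x = √(2U/k).
U = 0.405 mJ = 4.050×10^-4 J; k = 2.28 lbf/in = 399.3 N/m.
x = 0.001424 m
0.001424 m × (1 in / 0.02540 m) = 0.05607 in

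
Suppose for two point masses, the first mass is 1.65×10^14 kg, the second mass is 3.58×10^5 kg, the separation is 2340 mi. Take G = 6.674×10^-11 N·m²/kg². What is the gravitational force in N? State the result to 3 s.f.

From Newton's law of gravitation: F = Gm₁m₂/r².
m₁ = 1.65×10^14 kg; m₂ = 3.58×10^5 kg; r = 2340 mi = 3.766×10^6 m; G = 6.674×10^-11 N·m²/kg².
F = 2.780×10^-4 N

2.78×10^-4 N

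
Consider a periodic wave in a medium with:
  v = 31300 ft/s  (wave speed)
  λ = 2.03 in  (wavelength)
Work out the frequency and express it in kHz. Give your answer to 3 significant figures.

Rearranging v = f·λ for f: f = v/λ.
v = 31300 ft/s = 9540 m/s; λ = 2.03 in = 0.05156 m.
f = 1.850×10^5 Hz
1.850×10^5 Hz × (1 kHz / 1000 Hz) = 185.0 kHz

185 kHz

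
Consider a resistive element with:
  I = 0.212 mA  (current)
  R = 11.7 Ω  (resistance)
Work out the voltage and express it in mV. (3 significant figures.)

V is given directly by: V = IR.
I = 0.212 mA = 2.120×10^-4 A; R = 11.7 Ω.
V = 0.002480 V
0.002480 V × (1 mV / 0.001000 V) = 2.480 mV

2.48 mV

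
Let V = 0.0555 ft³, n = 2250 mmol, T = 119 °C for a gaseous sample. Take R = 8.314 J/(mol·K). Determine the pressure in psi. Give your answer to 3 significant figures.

From the ideal-gas law: P = nRT/V.
V = 0.0555 ft³ = 0.001572 m³; n = 2250 mmol = 2.250 mol; T = 119 °C = 392.1 K; R = 8.314 J/(mol·K).
P = 4.668×10^6 Pa
4.668×10^6 Pa × (1 psi / 6895 Pa) = 677.0 psi

677 psi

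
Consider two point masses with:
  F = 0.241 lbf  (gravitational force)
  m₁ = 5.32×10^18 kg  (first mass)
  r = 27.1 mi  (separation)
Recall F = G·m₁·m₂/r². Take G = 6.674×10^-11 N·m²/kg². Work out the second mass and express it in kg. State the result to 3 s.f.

Rearranging F = G·m₁·m₂/r² for m₂: m₂ = F·r²/(G·m₁).
F = 0.241 lbf = 1.072 N; m₁ = 5.32×10^18 kg; r = 27.1 mi = 43613 m; G = 6.674×10^-11 N·m²/kg².
m₂ = 5.743 kg

5.74 kg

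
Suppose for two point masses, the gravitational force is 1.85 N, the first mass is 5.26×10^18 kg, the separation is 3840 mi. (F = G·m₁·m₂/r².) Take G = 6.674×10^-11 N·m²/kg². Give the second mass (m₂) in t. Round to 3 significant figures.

Rearranging F = G·m₁·m₂/r² for m₂: m₂ = F·r²/(G·m₁).
F = 1.85 N; m₁ = 5.26×10^18 kg; r = 3840 mi = 6.180×10^6 m; G = 6.674×10^-11 N·m²/kg².
m₂ = 2.013×10^5 kg
2.013×10^5 kg × (1 t / 1000 kg) = 201.3 t

201 t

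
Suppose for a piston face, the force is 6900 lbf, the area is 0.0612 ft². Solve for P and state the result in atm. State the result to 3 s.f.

53.3 atm

Directly: P = F/A.
F = 6900 lbf = 30693 N; A = 0.0612 ft² = 0.005686 m².
P = 5.398×10^6 Pa
5.398×10^6 Pa × (1 atm / 1.013×10^5 Pa) = 53.28 atm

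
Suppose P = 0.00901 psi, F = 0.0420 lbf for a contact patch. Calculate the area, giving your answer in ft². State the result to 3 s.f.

0.0324 ft²

Rearranging P = F/A for A: A = F/P.
P = 0.00901 psi = 62.12 Pa; F = 0.0420 lbf = 0.1868 N.
A = 0.003007 m²
0.003007 m² × (1 ft² / 0.09290 m²) = 0.03237 ft²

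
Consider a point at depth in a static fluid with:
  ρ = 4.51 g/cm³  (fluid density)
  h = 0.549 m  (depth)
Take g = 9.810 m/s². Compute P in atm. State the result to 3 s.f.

P is given directly by: P = ρgh.
ρ = 4.51 g/cm³ = 4510 kg/m³; h = 0.549 m; g = 9.810 m/s².
P = 24289 Pa
24289 Pa × (1 atm / 1.013×10^5 Pa) = 0.2397 atm

0.240 atm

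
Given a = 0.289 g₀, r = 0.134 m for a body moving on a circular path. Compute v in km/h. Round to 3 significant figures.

2.22 km/h

Rearranging: v = √(a·r).
a = 0.289 g₀ = 2.834 m/s²; r = 0.134 m.
v = 0.6163 m/s
0.6163 m/s × (1 km/h / 0.2778 m/s) = 2.219 km/h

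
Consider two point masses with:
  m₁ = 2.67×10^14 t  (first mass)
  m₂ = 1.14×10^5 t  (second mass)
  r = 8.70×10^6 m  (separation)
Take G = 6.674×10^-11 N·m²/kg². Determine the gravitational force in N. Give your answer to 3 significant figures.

26.8 N

F is given directly by: F = Gm₁m₂/r².
m₁ = 2.67×10^14 t = 2.670×10^17 kg; m₂ = 1.14×10^5 t = 1.140×10^8 kg; r = 8.70×10^6 m; G = 6.674×10^-11 N·m²/kg².
F = 26.84 N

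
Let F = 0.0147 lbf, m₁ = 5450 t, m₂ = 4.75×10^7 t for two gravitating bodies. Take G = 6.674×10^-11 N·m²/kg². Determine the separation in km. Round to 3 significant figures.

16.3 km

Solving F = G·m₁·m₂/r² for r: r = √(G·m₁m₂/F).
F = 0.0147 lbf = 0.06539 N; m₁ = 5450 t = 5.450×10^6 kg; m₂ = 4.75×10^7 t = 4.750×10^10 kg; G = 6.674×10^-11 N·m²/kg².
r = 16255 m
16255 m × (1 km / 1000 m) = 16.25 km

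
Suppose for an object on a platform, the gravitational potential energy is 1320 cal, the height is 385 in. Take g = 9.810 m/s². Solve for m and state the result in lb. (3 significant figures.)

Rearranging PE = m·g·h for m: m = PE/(g·h).
PE = 1320 cal = 5523 J; h = 385 in = 9.779 m; g = 9.810 m/s².
m = 57.57 kg
57.57 kg × (1 lb / 0.4536 kg) = 126.9 lb

127 lb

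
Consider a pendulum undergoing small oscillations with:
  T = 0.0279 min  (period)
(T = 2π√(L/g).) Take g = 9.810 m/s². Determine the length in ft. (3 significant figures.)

Rearranging T = 2π√(L/g) for L: L = g·(T/2π)².
T = 0.0279 min = 1.674 s; g = 9.810 m/s².
L = 0.6963 m
0.6963 m × (1 ft / 0.3048 m) = 2.285 ft

2.28 ft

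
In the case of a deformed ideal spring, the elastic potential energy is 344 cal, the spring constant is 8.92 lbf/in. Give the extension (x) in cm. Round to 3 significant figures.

136 cm

Rearranging U = ½k·x² for x: x = √(2U/k).
U = 344 cal = 1439 J; k = 8.92 lbf/in = 1562 N/m.
x = 1.357 m
1.357 m × (1 cm / 0.01000 m) = 135.7 cm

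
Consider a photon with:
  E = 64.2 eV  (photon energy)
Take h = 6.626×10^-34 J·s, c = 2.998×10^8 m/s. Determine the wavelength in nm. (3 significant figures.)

Rearranging E = h·c/λ for λ: λ = hc/E.
E = 64.2 eV = 1.029×10^-17 J; h = 6.626×10^-34 J·s; c = 2.998×10^8 m/s.
λ = 1.931×10^-8 m
1.931×10^-8 m × (1 nm / 1.000×10^-9 m) = 19.31 nm

19.3 nm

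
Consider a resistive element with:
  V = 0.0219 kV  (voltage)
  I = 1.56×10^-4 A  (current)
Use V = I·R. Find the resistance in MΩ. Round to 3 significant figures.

Rearranging: R = V/I.
V = 0.0219 kV = 21.90 V; I = 1.56×10^-4 A.
R = 1.404×10^5 Ω
1.404×10^5 Ω × (1 MΩ / 1.000×10^6 Ω) = 0.1404 MΩ

0.140 MΩ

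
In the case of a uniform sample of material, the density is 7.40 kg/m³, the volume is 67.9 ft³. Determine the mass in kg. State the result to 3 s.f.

14.2 kg

Rearranging ρ = m/V for m: m = ρV.
ρ = 7.40 kg/m³; V = 67.9 ft³ = 1.923 m³.
m = 14.23 kg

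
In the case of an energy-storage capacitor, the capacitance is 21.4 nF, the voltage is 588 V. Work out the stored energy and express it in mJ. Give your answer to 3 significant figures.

E is given directly by: E = ½CV².
C = 21.4 nF = 2.140×10^-8 F; V = 588 V.
E = 0.003699 J
0.003699 J × (1 mJ / 0.001000 J) = 3.699 mJ

3.70 mJ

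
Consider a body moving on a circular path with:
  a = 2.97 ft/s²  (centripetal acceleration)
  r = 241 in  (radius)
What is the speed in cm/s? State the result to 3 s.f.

Solving a = v²/r for v: v = √(a·r).
a = 2.97 ft/s² = 0.9053 m/s²; r = 241 in = 6.121 m.
v = 2.354 m/s
2.354 m/s × (1 cm/s / 0.01000 m/s) = 235.4 cm/s

235 cm/s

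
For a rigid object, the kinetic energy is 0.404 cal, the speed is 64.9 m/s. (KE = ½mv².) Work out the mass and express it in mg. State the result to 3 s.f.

Rearranging KE = ½mv² for m: m = 2·KE/v².
KE = 0.404 cal = 1.690 J; v = 64.9 m/s.
m = 8.026×10^-4 kg
8.026×10^-4 kg × (1 mg / 1.000×10^-6 kg) = 802.6 mg

803 mg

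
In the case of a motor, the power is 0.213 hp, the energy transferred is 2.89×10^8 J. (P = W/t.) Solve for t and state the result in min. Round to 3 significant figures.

30300 min

Solving P = W/t for t: t = W/P.
P = 0.213 hp = 158.8 W; W = 2.89×10^8 J.
t = 1.820×10^6 s
1.820×10^6 s × (1 min / 60.00 s) = 30325 min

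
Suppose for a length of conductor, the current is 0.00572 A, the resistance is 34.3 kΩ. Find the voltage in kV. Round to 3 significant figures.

From Ohm's law: V = IR.
I = 0.00572 A; R = 34.3 kΩ = 34300 Ω.
V = 196.2 V
196.2 V × (1 kV / 1000 V) = 0.1962 kV

0.196 kV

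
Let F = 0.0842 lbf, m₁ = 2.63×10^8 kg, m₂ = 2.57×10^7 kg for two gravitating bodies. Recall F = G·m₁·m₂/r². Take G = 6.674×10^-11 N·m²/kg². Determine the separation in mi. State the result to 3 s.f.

0.682 mi

Solving F = G·m₁·m₂/r² for r: r = √(G·m₁m₂/F).
F = 0.0842 lbf = 0.3745 N; m₁ = 2.63×10^8 kg; m₂ = 2.57×10^7 kg; G = 6.674×10^-11 N·m²/kg².
r = 1097 m
1097 m × (1 mi / 1609 m) = 0.6819 mi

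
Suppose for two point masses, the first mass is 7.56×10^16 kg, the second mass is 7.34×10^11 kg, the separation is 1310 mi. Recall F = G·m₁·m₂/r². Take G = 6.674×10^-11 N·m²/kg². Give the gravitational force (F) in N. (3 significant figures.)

From Newton's law of gravitation: F = Gm₁m₂/r².
m₁ = 7.56×10^16 kg; m₂ = 7.34×10^11 kg; r = 1310 mi = 2.108×10^6 m; G = 6.674×10^-11 N·m²/kg².
F = 8.332×10^5 N  (the unit combination reduces to kg·m/s² = N)

8.33×10^5 N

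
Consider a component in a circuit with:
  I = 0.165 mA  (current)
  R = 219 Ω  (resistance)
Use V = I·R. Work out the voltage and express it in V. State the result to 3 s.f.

Directly: V = IR.
I = 0.165 mA = 1.650×10^-4 A; R = 219 Ω.
V = 0.03614 V

0.0361 V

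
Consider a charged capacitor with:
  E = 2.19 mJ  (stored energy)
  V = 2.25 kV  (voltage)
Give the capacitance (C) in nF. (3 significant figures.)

Rearranging: C = 2E/V².
E = 2.19 mJ = 0.002190 J; V = 2.25 kV = 2250 V.
C = 8.652×10^-10 F
8.652×10^-10 F × (1 nF / 1.000×10^-9 F) = 0.8652 nF

0.865 nF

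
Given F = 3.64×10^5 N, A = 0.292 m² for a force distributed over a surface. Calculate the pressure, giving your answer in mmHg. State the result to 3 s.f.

9350 mmHg

P is given directly by: P = F/A.
F = 3.64×10^5 N; A = 0.292 m².
P = 1.247×10^6 Pa
1.247×10^6 Pa × (1 mmHg / 133.3 Pa) = 9350 mmHg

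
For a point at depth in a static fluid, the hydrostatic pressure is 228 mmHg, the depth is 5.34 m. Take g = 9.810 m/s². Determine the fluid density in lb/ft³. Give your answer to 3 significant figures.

Rearranging: ρ = P/(g·h).
P = 228 mmHg = 30397 Pa; h = 5.34 m; g = 9.810 m/s².
ρ = 580.3 kg/m³
580.3 kg/m³ × (1 lb/ft³ / 16.02 kg/m³) = 36.22 lb/ft³

36.2 lb/ft³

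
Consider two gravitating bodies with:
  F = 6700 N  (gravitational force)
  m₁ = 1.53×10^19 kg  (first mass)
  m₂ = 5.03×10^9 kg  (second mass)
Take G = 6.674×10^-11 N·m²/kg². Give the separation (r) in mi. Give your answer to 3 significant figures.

Rearranging F = G·m₁·m₂/r² for r: r = √(G·m₁m₂/F).
F = 6700 N; m₁ = 1.53×10^19 kg; m₂ = 5.03×10^9 kg; G = 6.674×10^-11 N·m²/kg².
r = 2.769×10^7 m
2.769×10^7 m × (1 mi / 1609 m) = 17204 mi

17200 mi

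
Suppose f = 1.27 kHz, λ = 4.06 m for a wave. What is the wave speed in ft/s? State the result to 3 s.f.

16900 ft/s

Directly: v = fλ.
f = 1.27 kHz = 1270 Hz; λ = 4.06 m.
v = 5156 m/s
5156 m/s × (1 ft/s / 0.3048 m/s) = 16917 ft/s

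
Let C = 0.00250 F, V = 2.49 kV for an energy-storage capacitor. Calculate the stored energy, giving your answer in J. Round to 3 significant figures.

7750 J

Directly: E = ½CV².
C = 0.00250 F; V = 2.49 kV = 2490 V.
E = 7750 J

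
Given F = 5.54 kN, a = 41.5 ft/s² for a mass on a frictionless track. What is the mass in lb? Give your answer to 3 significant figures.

966 lb

From Newton's second law: m = F/a.
F = 5.54 kN = 5540 N; a = 41.5 ft/s² = 12.65 m/s².
m = 438.0 kg
438.0 kg × (1 lb / 0.4536 kg) = 965.6 lb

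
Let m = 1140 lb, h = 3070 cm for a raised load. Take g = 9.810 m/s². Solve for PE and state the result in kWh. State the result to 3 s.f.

Directly: PE = mgh.
m = 1140 lb = 517.1 kg; h = 3070 cm = 30.70 m; g = 9.810 m/s².
PE = 1.557×10^5 J
1.557×10^5 J × (1 kWh / 3.600×10^6 J) = 0.04326 kWh

0.0433 kWh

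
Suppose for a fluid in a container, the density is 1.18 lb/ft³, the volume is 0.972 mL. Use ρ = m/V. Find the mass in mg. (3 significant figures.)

18.4 mg

Rearranging: m = ρV.
ρ = 1.18 lb/ft³ = 18.90 kg/m³; V = 0.972 mL = 9.720×10^-7 m³.
m = 1.837×10^-5 kg
1.837×10^-5 kg × (1 mg / 1.000×10^-6 kg) = 18.37 mg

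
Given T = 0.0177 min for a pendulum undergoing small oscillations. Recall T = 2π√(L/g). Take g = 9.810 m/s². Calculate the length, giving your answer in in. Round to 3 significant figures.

11.0 in

Rearranging: L = g·(T/2π)².
T = 0.0177 min = 1.062 s; g = 9.810 m/s².
L = 0.2803 m
0.2803 m × (1 in / 0.02540 m) = 11.03 in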